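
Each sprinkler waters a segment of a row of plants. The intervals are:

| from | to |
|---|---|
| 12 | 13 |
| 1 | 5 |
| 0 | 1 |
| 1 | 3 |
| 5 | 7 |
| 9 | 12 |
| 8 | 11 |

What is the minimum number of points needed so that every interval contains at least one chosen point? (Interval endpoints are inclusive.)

Process intervals by earliest right end; each time one isn't hit yet, stab at its right endpoint.
Sorted: [0,1] [1,3] [1,5] [5,7] [8,11] [9,12] [12,13]
{[0,1],[1,3],[1,5]} hit by 1; {[5,7]} hit by 7; {[8,11],[9,12]} hit by 11; {[12,13]} hit by 13.
Points: 1, 7, 11, 13 (4 total).

4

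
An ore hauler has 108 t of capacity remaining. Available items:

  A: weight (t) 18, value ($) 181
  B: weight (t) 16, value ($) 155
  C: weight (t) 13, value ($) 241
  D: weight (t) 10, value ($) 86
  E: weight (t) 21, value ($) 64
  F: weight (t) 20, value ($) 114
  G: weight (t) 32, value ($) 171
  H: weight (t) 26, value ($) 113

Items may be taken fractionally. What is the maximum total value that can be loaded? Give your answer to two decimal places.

942.66

Ratios (sorted): C 18.54, A 10.06, B 9.69, D 8.60, F 5.70, G 5.34, H 4.35, E 3.05
take C (13 @ 241); take A (18 @ 181); take B (16 @ 155); take D (10 @ 86); take F (20 @ 114); take 31/32 of G → 165.66. Capacity used 108/108.
Total value = 942.66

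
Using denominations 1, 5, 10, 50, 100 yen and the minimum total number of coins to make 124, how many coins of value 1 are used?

Greedy: take as many of the largest coin as possible, then repeat with the remainder.
124 − 1×100→24 − 2×10→4 − 4×1→0
Count of 1: 4

4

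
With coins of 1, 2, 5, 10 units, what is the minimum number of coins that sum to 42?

42 − 4×10→2 − 1×2→0
Total coins = 4 + 1 = 5

5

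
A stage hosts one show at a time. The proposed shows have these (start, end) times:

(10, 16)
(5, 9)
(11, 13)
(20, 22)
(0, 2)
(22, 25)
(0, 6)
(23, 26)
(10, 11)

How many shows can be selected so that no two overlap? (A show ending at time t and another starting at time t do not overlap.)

6

Order by finish time; keep every interval that doesn't clash with the previous kept one.
By end time: (0,2), (0,6), (5,9), (10,11), (11,13), (10,16), (20,22), (22,25), (23,26).
Pick (0,2); next start ≥ 2 → (5,9); next start ≥ 9 → (10,11); next start ≥ 11 → (11,13); next start ≥ 13 → (20,22); next start ≥ 22 → (22,25).
Selected 6 shows.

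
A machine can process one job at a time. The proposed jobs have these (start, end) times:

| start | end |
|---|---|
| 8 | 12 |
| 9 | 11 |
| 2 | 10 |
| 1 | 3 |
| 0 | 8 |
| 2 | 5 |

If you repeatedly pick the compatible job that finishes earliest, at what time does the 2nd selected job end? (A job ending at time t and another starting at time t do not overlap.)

11

Greedy by earliest finish: after sorting by end time, pick each interval compatible with the last pick.
By end time: (1,3), (2,5), (0,8), (2,10), (9,11), (8,12).
Pick (1,3); next start ≥ 3 → (9,11).
Selected: (1,3) (9,11)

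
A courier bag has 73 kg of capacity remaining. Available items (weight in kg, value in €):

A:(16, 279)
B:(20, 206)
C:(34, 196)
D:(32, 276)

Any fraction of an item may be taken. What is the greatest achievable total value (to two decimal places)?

Greedy by value/weight ratio, highest first.
Order: A (279/16=17.44) > B (206/20=10.30) > D (276/32=8.62) > C (196/34=5.76)
Fill: take A (16 @ 279) → take B (20 @ 206) → take D (32 @ 276) → take 5/34 of C → 28.82; 73/73 used.
Total value = 789.82

789.82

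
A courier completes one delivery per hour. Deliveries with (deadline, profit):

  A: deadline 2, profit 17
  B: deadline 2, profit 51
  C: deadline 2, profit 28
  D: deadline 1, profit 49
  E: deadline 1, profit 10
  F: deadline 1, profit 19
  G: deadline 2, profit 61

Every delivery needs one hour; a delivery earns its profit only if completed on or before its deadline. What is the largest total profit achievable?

Take jobs in profit order; each goes to the latest open slot no later than its deadline.
Profit order: G=61 B=51 D=49 C=28 F=19 A=17 E=10
Assign: G→slot 2, B→slot 1, D skipped, C skipped, F skipped, A skipped, E skipped.
Slots: [1:B] [2:G]
Profit = 51 + 61 = 112

112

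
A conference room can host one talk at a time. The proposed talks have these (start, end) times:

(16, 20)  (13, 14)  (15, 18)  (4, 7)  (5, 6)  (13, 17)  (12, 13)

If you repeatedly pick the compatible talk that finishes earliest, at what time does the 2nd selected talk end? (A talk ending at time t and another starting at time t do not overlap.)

13

Sorted by end: (5,6)  (4,7)  (12,13)  (13,14)  (13,17)  (15,18)  (16,20)
take (5,6); take (12,13); take (13,14); take (15,18); skip (16,20).
Selected: (5,6) (12,13) (13,14) (15,18)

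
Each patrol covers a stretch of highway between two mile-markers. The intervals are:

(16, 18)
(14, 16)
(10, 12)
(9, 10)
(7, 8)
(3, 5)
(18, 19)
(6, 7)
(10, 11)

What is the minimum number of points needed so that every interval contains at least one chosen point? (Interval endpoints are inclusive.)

By right end: [3,5]  [6,7]  [7,8]  [9,10]  [10,11]  [10,12]  [14,16]  [16,18]  [18,19]
[3,5] uncovered → point at 5; [6,7] uncovered → point at 7; [9,10] uncovered → point at 10; [14,16] uncovered → point at 16; [18,19] uncovered → point at 19.
Points: 5, 7, 10, 16, 19 (5 total).

5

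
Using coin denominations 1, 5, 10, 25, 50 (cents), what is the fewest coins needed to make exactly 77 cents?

4

77 = 1×50 + 1×25 + 2×1
Total coins = 1 + 1 + 2 = 4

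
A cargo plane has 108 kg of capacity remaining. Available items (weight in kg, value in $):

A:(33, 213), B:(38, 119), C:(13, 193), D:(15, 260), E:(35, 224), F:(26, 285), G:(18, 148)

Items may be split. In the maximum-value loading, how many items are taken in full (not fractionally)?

5

Greedy by value/weight ratio, highest first.
Ratios (sorted): D 17.33, C 14.85, F 10.96, G 8.22, A 6.45, E 6.40, B 3.13
take D (15 @ 260); take C (13 @ 193); take F (26 @ 285); take G (18 @ 148); take A (33 @ 213); take 3/35 of E → 19.20. Capacity used 108/108.
5 item(s) taken whole; one partial (take 3/35 of E).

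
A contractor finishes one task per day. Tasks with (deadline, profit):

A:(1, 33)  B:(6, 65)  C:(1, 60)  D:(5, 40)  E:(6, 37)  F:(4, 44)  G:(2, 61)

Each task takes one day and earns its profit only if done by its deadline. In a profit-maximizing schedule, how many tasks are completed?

6

Sort by profit descending; place each in the latest free slot ≤ its deadline.
Profit order: B=65 G=61 C=60 F=44 D=40 E=37 A=33
Assign: B→slot 6, G→slot 2, C→slot 1, F→slot 4, D→slot 5, E→slot 3, A skipped.
Slots: [1:C] [2:G] [3:E] [4:F] [5:D] [6:B]
6 of 7 scheduled.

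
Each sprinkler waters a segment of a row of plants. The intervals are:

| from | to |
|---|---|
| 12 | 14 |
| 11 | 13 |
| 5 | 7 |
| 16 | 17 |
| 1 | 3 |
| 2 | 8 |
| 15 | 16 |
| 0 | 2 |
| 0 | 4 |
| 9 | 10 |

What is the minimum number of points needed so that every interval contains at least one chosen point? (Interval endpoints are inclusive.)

By right end: [0,2]  [1,3]  [0,4]  [5,7]  [2,8]  [9,10]  [11,13]  [12,14]  [15,16]  [16,17]
[0,2] uncovered → point at 2; [5,7] uncovered → point at 7; [9,10] uncovered → point at 10; [11,13] uncovered → point at 13; [15,16] uncovered → point at 16.
Points: 2, 7, 10, 13, 16 (5 total).

5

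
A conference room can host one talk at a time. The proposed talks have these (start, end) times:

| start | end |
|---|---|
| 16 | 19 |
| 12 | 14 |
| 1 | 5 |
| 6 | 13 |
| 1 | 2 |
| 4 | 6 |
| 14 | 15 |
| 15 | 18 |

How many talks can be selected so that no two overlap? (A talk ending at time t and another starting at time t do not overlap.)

Order by finish time; keep every interval that doesn't clash with the previous kept one.
Sorted by end: (1,2)  (1,5)  (4,6)  (6,13)  (12,14)  (14,15)  (15,18)  (16,19)
take (1,2); take (4,6); take (6,13); skip (12,14); take (14,15); take (15,18); skip (16,19).
Selected 5 talks.

5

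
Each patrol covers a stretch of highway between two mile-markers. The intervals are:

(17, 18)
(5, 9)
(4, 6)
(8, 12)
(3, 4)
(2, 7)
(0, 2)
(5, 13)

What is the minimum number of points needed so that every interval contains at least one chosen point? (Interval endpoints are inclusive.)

4

Sort by right endpoint; whenever an interval is uncovered, place a point at its right end.
By right end: [0,2]  [3,4]  [4,6]  [2,7]  [5,9]  [8,12]  [5,13]  [17,18]
[0,2] uncovered → point at 2; [3,4] uncovered → point at 4; [5,9] uncovered → point at 9; [17,18] uncovered → point at 18.
Points: 2, 4, 9, 18 (4 total).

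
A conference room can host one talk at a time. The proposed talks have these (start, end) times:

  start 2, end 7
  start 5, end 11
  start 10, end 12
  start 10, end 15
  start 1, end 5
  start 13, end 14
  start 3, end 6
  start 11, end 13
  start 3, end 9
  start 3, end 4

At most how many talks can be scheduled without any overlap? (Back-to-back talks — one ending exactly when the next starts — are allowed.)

4

Greedy by earliest finish: after sorting by end time, pick each interval compatible with the last pick.
By end time: (3,4), (1,5), (3,6), (2,7), (3,9), (5,11), (10,12), (11,13), (13,14), (10,15).
Pick (3,4); next start ≥ 4 → (5,11); next start ≥ 11 → (11,13); next start ≥ 13 → (13,14).
Selected 4 talks.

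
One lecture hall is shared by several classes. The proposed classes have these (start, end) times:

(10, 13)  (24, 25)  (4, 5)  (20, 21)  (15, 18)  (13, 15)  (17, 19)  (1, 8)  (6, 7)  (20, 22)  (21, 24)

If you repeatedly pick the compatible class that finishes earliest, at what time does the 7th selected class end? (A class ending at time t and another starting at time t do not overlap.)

24

Sorted by end: (4,5)  (6,7)  (1,8)  (10,13)  (13,15)  (15,18)  (17,19)  (20,21)  (20,22)  (21,24)  (24,25)
take (4,5); take (6,7); take (10,13); take (13,15); take (15,18); take (20,21); take (21,24); take (24,25).
Selected: (4,5) (6,7) (10,13) (13,15) (15,18) (20,21) (21,24) (24,25)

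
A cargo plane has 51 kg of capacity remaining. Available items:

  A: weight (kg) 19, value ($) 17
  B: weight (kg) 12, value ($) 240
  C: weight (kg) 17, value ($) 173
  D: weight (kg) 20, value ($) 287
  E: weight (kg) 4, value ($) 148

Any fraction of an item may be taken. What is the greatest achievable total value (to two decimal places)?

Sort by value per unit weight and fill in that order.
Order: E (148/4=37.00) > B (240/12=20.00) > D (287/20=14.35) > C (173/17=10.18) > A (17/19=0.89)
Fill: take E (4 @ 148) → take B (12 @ 240) → take D (20 @ 287) → take 15/17 of C → 152.65; 51/51 used.
Total value = 827.65

827.65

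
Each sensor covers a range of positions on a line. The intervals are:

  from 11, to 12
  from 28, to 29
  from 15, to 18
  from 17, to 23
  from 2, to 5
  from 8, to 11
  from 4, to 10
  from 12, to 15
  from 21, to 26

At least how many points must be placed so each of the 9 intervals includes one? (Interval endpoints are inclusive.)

5

Process intervals by earliest right end; each time one isn't hit yet, stab at its right endpoint.
By right end: [2,5]  [4,10]  [8,11]  [11,12]  [12,15]  [15,18]  [17,23]  [21,26]  [28,29]
[2,5] uncovered → point at 5; [8,11] uncovered → point at 11; [12,15] uncovered → point at 15; [17,23] uncovered → point at 23; [28,29] uncovered → point at 29.
Points: 5, 11, 15, 23, 29 (5 total).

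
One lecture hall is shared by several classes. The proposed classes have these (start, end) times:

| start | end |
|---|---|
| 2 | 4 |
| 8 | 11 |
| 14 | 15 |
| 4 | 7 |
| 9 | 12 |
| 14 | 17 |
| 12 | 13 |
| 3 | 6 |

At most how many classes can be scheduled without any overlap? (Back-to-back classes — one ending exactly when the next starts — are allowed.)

5

By end time: (2,4), (3,6), (4,7), (8,11), (9,12), (12,13), (14,15), (14,17).
Pick (2,4); next start ≥ 4 → (4,7); next start ≥ 7 → (8,11); next start ≥ 11 → (12,13); next start ≥ 13 → (14,15).
Selected 5 classes.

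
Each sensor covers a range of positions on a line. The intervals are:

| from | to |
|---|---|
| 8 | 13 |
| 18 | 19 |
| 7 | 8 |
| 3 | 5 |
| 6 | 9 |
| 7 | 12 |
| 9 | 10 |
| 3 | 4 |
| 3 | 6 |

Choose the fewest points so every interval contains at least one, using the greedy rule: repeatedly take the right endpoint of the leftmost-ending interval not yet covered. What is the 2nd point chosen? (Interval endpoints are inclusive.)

8

Process intervals by earliest right end; each time one isn't hit yet, stab at its right endpoint.
By right end: [3,4]  [3,5]  [3,6]  [7,8]  [6,9]  [9,10]  [7,12]  [8,13]  [18,19]
[3,4] uncovered → point at 4; [7,8] uncovered → point at 8; [9,10] uncovered → point at 10; [18,19] uncovered → point at 19.
Points: 4, 8, 10, 19 (4 total).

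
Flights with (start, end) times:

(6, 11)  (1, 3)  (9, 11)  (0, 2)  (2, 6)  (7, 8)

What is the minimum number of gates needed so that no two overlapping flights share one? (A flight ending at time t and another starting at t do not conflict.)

Events (time:±→running): 0:+→1 1:+→2 … peak 2.

2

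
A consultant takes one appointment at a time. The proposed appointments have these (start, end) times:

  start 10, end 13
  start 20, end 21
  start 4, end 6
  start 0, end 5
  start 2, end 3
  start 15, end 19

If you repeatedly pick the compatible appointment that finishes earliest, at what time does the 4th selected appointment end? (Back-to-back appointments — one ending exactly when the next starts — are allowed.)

19

Sort by end time and greedily take each interval whose start is ≥ the last chosen end.
Sorted by end: (2,3)  (0,5)  (4,6)  (10,13)  (15,19)  (20,21)
take (2,3); skip (0,5); take (4,6); take (10,13); take (15,19); take (20,21).
Selected: (2,3) (4,6) (10,13) (15,19) (20,21)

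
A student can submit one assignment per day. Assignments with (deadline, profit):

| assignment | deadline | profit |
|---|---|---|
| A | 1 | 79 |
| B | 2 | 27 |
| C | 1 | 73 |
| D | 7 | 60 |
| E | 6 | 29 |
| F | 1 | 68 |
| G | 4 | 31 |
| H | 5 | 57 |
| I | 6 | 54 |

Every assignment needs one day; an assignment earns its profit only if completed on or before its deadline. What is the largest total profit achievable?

337

Profit order: A=79 C=73 F=68 D=60 H=57 I=54 G=31 E=29 B=27
Assign: A→slot 1, C skipped, F skipped, D→slot 7, H→slot 5, I→slot 6, G→slot 4, E→slot 3, B→slot 2.
Slots: [1:A] [2:B] [3:E] [4:G] [5:H] [6:I] [7:D]
Profit = 79 + 27 + 29 + 31 + 57 + 54 + 60 = 337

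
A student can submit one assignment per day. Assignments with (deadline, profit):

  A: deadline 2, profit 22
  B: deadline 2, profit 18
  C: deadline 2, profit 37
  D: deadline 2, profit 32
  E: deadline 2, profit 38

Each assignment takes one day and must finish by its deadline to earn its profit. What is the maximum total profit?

Profit order: E=38 C=37 D=32 A=22 B=18
Assign: E→slot 2, C→slot 1, D skipped, A skipped, B skipped.
Slots: [1:C] [2:E]
Profit = 37 + 38 = 75

75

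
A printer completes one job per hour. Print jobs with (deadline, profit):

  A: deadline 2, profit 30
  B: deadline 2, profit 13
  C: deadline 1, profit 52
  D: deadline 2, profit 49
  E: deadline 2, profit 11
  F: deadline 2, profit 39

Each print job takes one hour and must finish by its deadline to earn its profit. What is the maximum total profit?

101

Profit order: C=52 D=49 F=39 A=30 B=13 E=11
Assign: C→slot 1, D→slot 2, F skipped, A skipped, B skipped, E skipped.
Slots: [1:C] [2:D]
Profit = 52 + 49 = 101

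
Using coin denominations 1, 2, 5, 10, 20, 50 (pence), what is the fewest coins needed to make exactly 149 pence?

7

149 − 2×50→49 − 2×20→9 − 1×5→4 − 2×2→0
Total coins = 2 + 2 + 1 + 2 = 7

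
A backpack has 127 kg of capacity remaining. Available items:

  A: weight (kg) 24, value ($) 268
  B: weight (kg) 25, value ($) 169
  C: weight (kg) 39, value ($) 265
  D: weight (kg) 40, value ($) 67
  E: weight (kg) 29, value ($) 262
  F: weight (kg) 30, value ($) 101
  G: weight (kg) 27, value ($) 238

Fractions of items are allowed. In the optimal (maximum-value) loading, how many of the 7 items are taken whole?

4

Order: A (268/24=11.17) > E (262/29=9.03) > G (238/27=8.81) > C (265/39=6.79) > B (169/25=6.76) > F (101/30=3.37) > D (67/40=1.68)
Fill: take A (24 @ 268) → take E (29 @ 262) → take G (27 @ 238) → take C (39 @ 265) → take 8/25 of B → 54.08; 127/127 used.
4 item(s) taken whole; one partial (take 8/25 of B).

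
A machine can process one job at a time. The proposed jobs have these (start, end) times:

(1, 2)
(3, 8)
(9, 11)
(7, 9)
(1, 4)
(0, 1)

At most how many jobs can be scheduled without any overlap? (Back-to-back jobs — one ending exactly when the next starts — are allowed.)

4

Order by finish time; keep every interval that doesn't clash with the previous kept one.
Sorted by end: (0,1)  (1,2)  (1,4)  (3,8)  (7,9)  (9,11)
take (0,1); take (1,2); take (3,8); skip (7,9); take (9,11).
Selected 4 jobs.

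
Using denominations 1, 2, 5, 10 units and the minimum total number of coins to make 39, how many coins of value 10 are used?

3

Greedy: take as many of the largest coin as possible, then repeat with the remainder.
39 − 3×10→9 − 1×5→4 − 2×2→0
Count of 10: 3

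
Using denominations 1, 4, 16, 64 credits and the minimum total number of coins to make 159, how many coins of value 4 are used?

159 − 2×64→31 − 1×16→15 − 3×4→3 − 3×1→0
Count of 4: 3

3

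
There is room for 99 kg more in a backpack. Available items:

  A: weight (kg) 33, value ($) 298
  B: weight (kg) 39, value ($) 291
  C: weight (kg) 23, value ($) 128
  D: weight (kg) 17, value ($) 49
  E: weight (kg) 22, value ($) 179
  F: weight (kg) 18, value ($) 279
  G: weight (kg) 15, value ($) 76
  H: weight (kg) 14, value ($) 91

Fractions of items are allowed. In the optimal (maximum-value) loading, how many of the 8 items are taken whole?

Ratios (sorted): F 15.50, A 9.03, E 8.14, B 7.46, H 6.50, C 5.57, G 5.07, D 2.88
take F (18 @ 279); take A (33 @ 298); take E (22 @ 179); take 26/39 of B → 194.00. Capacity used 99/99.
3 item(s) taken whole; one partial (take 26/39 of B).

3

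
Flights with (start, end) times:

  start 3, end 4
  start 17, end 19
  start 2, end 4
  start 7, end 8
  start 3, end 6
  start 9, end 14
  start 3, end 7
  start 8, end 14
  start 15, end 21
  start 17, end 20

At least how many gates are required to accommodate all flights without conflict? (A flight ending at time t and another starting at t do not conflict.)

4

Events (time:±→running): 2:+→1 3:+→2 3:+→3 3:+→4 … peak 4.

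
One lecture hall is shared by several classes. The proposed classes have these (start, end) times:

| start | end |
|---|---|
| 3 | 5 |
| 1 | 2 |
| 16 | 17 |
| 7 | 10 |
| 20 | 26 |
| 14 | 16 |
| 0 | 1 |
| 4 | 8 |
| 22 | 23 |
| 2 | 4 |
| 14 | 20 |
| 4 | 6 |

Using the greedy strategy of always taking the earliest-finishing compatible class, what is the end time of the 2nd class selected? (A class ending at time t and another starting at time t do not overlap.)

Sort by end time and greedily take each interval whose start is ≥ the last chosen end.
Sorted by end: (0,1)  (1,2)  (2,4)  (3,5)  (4,6)  (4,8)  (7,10)  (14,16)  (16,17)  (14,20)  (22,23)  (20,26)
take (0,1); take (1,2); take (2,4); take (4,6); take (7,10); take (14,16); take (16,17); take (22,23).
Selected: (0,1) (1,2) (2,4) (4,6) (7,10) (14,16) (16,17) (22,23)

2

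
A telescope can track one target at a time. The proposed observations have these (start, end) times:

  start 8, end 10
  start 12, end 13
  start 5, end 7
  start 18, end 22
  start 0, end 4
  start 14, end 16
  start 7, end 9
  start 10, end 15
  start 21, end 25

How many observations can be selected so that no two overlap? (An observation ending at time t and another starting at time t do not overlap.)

6

Order by finish time; keep every interval that doesn't clash with the previous kept one.
Sorted by end: (0,4)  (5,7)  (7,9)  (8,10)  (12,13)  (10,15)  (14,16)  (18,22)  (21,25)
take (0,4); take (5,7); take (7,9); take (12,13); take (14,16); take (18,22); skip (21,25).
Selected 6 observations.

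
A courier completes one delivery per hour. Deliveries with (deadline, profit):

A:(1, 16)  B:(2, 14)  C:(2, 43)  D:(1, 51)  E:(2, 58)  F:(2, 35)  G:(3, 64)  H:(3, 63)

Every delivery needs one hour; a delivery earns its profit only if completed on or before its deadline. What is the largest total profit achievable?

By profit: G(d3,64), H(d3,63), E(d2,58), D(d1,51), C(d2,43), F(d2,35), A(d1,16), B(d2,14)
G→slot 3; H→slot 2; E→slot 1; D skipped; C skipped; F skipped; A skipped; B skipped.
Profit = 58 + 63 + 64 = 185

185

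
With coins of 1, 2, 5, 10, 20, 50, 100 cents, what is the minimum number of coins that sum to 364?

364 = 3×100 + 1×50 + 1×10 + 2×2
Total coins = 3 + 1 + 1 + 2 = 7

7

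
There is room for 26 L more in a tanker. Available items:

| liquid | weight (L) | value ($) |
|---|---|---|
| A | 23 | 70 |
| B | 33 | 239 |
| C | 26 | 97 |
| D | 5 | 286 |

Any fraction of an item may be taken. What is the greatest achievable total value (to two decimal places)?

438.09

Order: D (286/5=57.20) > B (239/33=7.24) > C (97/26=3.73) > A (70/23=3.04)
Fill: take D (5 @ 286) → take 21/33 of B → 152.09; 26/26 used.
Total value = 438.09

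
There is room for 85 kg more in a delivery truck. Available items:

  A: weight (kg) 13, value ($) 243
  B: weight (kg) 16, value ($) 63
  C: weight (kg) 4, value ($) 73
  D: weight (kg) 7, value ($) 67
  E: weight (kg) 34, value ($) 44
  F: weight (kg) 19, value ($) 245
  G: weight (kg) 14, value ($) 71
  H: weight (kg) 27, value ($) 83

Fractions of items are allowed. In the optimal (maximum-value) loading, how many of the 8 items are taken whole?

Order: A (243/13=18.69) > C (73/4=18.25) > F (245/19=12.89) > D (67/7=9.57) > G (71/14=5.07) > B (63/16=3.94) > H (83/27=3.07) > E (44/34=1.29)
Fill: take A (13 @ 243) → take C (4 @ 73) → take F (19 @ 245) → take D (7 @ 67) → take G (14 @ 71) → take B (16 @ 63) → take 12/27 of H → 36.89; 85/85 used.
6 item(s) taken whole; one partial (take 12/27 of H).

6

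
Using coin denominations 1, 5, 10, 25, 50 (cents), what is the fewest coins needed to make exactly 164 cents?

Greedy: take as many of the largest coin as possible, then repeat with the remainder.
164 − 3×50→14 − 1×10→4 − 4×1→0
Total coins = 3 + 1 + 4 = 8

8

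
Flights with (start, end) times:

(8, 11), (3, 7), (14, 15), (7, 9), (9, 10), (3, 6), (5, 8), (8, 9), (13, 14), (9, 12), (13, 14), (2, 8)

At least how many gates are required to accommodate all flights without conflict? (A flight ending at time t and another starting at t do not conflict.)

The answer is the maximum number of intervals overlapping at any instant.
Events (time:±→running): 2:+→1 3:+→2 3:+→3 5:+→4 … peak 4.

4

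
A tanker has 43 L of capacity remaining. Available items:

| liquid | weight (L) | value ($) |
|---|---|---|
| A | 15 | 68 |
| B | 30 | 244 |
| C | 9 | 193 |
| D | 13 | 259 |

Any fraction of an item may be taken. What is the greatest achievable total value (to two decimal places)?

622.80

Sort by value per unit weight and fill in that order.
Ratios (sorted): C 21.44, D 19.92, B 8.13, A 4.53
take C (9 @ 193); take D (13 @ 259); take 21/30 of B → 170.80. Capacity used 43/43.
Total value = 622.80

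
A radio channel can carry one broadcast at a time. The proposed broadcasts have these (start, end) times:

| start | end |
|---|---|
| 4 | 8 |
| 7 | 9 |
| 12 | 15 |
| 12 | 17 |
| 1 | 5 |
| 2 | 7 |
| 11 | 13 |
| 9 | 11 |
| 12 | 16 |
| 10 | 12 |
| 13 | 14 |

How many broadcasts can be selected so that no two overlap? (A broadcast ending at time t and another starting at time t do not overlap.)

5

Sorted by end: (1,5)  (2,7)  (4,8)  (7,9)  (9,11)  (10,12)  (11,13)  (13,14)  (12,15)  (12,16)  (12,17)
take (1,5); skip (4,8); take (7,9); take (9,11); take (11,13); take (13,14); skip (12,15); skip (12,17).
Selected 5 broadcasts.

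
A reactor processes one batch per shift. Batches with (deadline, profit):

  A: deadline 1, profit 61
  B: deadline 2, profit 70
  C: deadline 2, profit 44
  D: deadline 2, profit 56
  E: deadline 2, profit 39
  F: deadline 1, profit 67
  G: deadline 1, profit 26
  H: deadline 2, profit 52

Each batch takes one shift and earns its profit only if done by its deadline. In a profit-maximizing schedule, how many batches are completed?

By profit: B(d2,70), F(d1,67), A(d1,61), D(d2,56), H(d2,52), C(d2,44), E(d2,39), G(d1,26)
B→slot 2; F→slot 1; A skipped; D skipped; H skipped; C skipped; E skipped; G skipped.
2 of 8 scheduled.

2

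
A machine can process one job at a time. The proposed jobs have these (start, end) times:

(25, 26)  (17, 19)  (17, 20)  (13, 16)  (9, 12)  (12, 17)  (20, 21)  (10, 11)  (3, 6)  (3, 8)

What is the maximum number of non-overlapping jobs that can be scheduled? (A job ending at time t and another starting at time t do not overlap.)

6

Order by finish time; keep every interval that doesn't clash with the previous kept one.
By end time: (3,6), (3,8), (10,11), (9,12), (13,16), (12,17), (17,19), (17,20), (20,21), (25,26).
Pick (3,6); next start ≥ 6 → (10,11); next start ≥ 11 → (13,16); next start ≥ 16 → (17,19); next start ≥ 19 → (20,21); next start ≥ 21 → (25,26).
Selected 6 jobs.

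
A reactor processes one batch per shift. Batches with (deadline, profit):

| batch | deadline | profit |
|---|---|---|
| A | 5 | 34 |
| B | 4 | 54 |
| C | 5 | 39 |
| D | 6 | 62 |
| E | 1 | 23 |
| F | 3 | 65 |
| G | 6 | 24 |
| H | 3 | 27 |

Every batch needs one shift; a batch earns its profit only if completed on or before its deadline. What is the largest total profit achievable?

Sort by profit descending; place each in the latest free slot ≤ its deadline.
By profit: F(d3,65), D(d6,62), B(d4,54), C(d5,39), A(d5,34), H(d3,27), G(d6,24), E(d1,23)
F→slot 3; D→slot 6; B→slot 4; C→slot 5; A→slot 2; H→slot 1; G skipped; E skipped.
Profit = 27 + 34 + 65 + 54 + 39 + 62 = 281

281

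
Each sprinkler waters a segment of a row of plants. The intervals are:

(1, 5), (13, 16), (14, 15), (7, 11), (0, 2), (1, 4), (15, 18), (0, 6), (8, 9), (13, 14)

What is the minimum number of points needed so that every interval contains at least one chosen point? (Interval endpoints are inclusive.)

4

Sort by right endpoint; whenever an interval is uncovered, place a point at its right end.
Sorted: [0,2] [1,4] [1,5] [0,6] [8,9] [7,11] [13,14] [14,15] [13,16] [15,18]
{[0,2],[1,4],[1,5],[0,6]} hit by 2; {[8,9],[7,11]} hit by 9; {[13,14],[14,15],[13,16]} hit by 14; {[15,18]} hit by 18.
Points: 2, 9, 14, 18 (4 total).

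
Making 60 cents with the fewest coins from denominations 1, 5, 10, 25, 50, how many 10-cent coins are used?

1

60 − 1×50→10 − 1×10→0
Count of 10: 1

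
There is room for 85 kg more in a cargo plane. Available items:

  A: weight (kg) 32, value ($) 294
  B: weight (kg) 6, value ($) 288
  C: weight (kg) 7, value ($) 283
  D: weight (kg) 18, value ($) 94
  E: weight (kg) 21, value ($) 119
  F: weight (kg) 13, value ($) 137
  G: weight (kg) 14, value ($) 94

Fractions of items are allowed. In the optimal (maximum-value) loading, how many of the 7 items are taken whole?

5

Order: B (288/6=48.00) > C (283/7=40.43) > F (137/13=10.54) > A (294/32=9.19) > G (94/14=6.71) > E (119/21=5.67) > D (94/18=5.22)
Fill: take B (6 @ 288) → take C (7 @ 283) → take F (13 @ 137) → take A (32 @ 294) → take G (14 @ 94) → take 13/21 of E → 73.67; 85/85 used.
5 item(s) taken whole; one partial (take 13/21 of E).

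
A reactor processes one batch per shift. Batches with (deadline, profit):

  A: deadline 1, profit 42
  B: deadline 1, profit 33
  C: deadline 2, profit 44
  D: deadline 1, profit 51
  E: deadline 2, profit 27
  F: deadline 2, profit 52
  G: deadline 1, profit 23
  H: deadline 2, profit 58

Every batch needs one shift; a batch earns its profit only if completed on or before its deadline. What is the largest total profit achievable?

Take jobs in profit order; each goes to the latest open slot no later than its deadline.
By profit: H(d2,58), F(d2,52), D(d1,51), C(d2,44), A(d1,42), B(d1,33), E(d2,27), G(d1,23)
H→slot 2; F→slot 1; D skipped; C skipped; A skipped; B skipped; E skipped; G skipped.
Profit = 52 + 58 = 110

110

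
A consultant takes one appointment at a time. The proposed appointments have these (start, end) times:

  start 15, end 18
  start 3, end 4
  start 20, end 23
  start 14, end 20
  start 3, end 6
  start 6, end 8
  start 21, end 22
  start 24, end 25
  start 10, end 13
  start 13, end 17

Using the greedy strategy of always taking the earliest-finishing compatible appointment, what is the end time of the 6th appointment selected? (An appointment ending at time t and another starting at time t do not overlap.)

25

Order by finish time; keep every interval that doesn't clash with the previous kept one.
Sorted by end: (3,4)  (3,6)  (6,8)  (10,13)  (13,17)  (15,18)  (14,20)  (21,22)  (20,23)  (24,25)
take (3,4); take (6,8); take (10,13); take (13,17); skip (15,18); skip (14,20); take (21,22); take (24,25).
Selected: (3,4) (6,8) (10,13) (13,17) (21,22) (24,25)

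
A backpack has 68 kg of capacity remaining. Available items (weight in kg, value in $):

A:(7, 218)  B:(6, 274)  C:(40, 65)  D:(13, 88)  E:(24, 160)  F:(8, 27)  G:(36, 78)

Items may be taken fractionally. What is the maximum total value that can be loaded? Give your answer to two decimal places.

788.67

Ratios (sorted): B 45.67, A 31.14, D 6.77, E 6.67, F 3.38, G 2.17, C 1.62
take B (6 @ 274); take A (7 @ 218); take D (13 @ 88); take E (24 @ 160); take F (8 @ 27); take 10/36 of G → 21.67. Capacity used 68/68.
Total value = 788.67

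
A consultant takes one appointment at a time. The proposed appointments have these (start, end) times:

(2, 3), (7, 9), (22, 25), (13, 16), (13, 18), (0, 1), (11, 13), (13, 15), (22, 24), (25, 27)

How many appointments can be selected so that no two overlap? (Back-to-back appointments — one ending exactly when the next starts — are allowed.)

Sort by end time and greedily take each interval whose start is ≥ the last chosen end.
By end time: (0,1), (2,3), (7,9), (11,13), (13,15), (13,16), (13,18), (22,24), (22,25), (25,27).
Pick (0,1); next start ≥ 1 → (2,3); next start ≥ 3 → (7,9); next start ≥ 9 → (11,13); next start ≥ 13 → (13,15); next start ≥ 15 → (22,24); next start ≥ 24 → (25,27).
Selected 7 appointments.

7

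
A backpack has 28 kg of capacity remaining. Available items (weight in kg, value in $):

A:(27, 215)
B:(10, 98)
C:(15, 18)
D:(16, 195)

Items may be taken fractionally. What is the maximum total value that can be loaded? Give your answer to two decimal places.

Ratios (sorted): D 12.19, B 9.80, A 7.96, C 1.20
take D (16 @ 195); take B (10 @ 98); take 2/27 of A → 15.93. Capacity used 28/28.
Total value = 308.93

308.93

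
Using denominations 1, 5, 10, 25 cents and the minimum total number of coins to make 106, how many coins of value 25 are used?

106 = 4×25 + 1×5 + 1×1
Count of 25: 4

4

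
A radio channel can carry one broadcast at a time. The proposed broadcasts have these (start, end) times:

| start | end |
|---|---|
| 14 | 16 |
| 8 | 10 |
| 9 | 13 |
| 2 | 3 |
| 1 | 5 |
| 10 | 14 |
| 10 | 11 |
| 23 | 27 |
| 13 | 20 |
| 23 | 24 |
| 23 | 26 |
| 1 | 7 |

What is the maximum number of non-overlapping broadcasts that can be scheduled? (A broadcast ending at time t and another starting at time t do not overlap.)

Sort by end time and greedily take each interval whose start is ≥ the last chosen end.
By end time: (2,3), (1,5), (1,7), (8,10), (10,11), (9,13), (10,14), (14,16), (13,20), (23,24), (23,26), (23,27).
Pick (2,3); next start ≥ 3 → (8,10); next start ≥ 10 → (10,11); next start ≥ 11 → (14,16); next start ≥ 16 → (23,24).
Selected 5 broadcasts.

5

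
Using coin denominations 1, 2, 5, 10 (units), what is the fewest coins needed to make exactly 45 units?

5

Use the largest denomination that fits, subtract, and repeat.
45 = 4×10 + 1×5
Total coins = 4 + 1 = 5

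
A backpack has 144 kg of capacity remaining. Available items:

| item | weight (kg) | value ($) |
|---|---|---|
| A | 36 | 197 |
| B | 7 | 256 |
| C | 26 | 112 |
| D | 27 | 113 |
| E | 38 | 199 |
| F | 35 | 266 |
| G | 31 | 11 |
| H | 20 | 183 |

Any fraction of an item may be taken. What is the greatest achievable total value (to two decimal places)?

1135.46

Greedy by value/weight ratio, highest first.
Order: B (256/7=36.57) > H (183/20=9.15) > F (266/35=7.60) > A (197/36=5.47) > E (199/38=5.24) > C (112/26=4.31) > D (113/27=4.19) > G (11/31=0.35)
Fill: take B (7 @ 256) → take H (20 @ 183) → take F (35 @ 266) → take A (36 @ 197) → take E (38 @ 199) → take 8/26 of C → 34.46; 144/144 used.
Total value = 1135.46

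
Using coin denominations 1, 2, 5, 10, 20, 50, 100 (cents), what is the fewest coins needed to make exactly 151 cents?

151 = 1×100 + 1×50 + 1×1
Total coins = 1 + 1 + 1 = 3

3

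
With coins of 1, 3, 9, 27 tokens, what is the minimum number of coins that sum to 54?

2

54 = 2×27
Total coins = 2 = 2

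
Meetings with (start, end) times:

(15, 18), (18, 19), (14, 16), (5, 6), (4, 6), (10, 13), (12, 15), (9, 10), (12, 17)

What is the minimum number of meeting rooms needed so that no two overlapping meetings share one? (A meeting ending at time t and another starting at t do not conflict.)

3

The answer is the maximum number of intervals overlapping at any instant.
Events (time:±→running): 4:+→1 5:+→2 6:-→1 6:-→0 9:+→1 10:-→0 10:+→1 12:+→2 12:+→3 … peak 3.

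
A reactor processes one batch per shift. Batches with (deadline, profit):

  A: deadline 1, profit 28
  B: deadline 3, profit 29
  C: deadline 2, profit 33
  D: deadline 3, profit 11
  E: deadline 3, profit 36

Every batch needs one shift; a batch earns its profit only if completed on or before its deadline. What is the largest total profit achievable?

Sort by profit descending; place each in the latest free slot ≤ its deadline.
Profit order: E=36 C=33 B=29 A=28 D=11
Assign: E→slot 3, C→slot 2, B→slot 1, A skipped, D skipped.
Slots: [1:B] [2:C] [3:E]
Profit = 29 + 33 + 36 = 98

98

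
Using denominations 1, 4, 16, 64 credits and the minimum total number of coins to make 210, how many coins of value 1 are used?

2

210 − 3×64→18 − 1×16→2 − 2×1→0
Count of 1: 2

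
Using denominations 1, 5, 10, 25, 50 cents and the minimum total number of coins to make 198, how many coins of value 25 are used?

1

Greedy: take as many of the largest coin as possible, then repeat with the remainder.
198 − 3×50→48 − 1×25→23 − 2×10→3 − 3×1→0
Count of 25: 1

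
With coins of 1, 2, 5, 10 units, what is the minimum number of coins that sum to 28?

Use the largest denomination that fits, subtract, and repeat.
28 = 2×10 + 1×5 + 1×2 + 1×1
Total coins = 2 + 1 + 1 + 1 = 5

5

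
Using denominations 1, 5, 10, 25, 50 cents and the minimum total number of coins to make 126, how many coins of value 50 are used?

Greedy: take as many of the largest coin as possible, then repeat with the remainder.
126 − 2×50→26 − 1×25→1 − 1×1→0
Count of 50: 2

2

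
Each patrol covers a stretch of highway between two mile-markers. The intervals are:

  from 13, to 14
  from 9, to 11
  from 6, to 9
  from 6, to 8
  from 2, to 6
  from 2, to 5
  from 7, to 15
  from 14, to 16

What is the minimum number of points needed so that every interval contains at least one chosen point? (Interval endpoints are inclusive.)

Sort by right endpoint; whenever an interval is uncovered, place a point at its right end.
Sorted: [2,5] [2,6] [6,8] [6,9] [9,11] [13,14] [7,15] [14,16]
{[2,5],[2,6]} hit by 5; {[6,8],[6,9]} hit by 8; {[9,11]} hit by 11; {[13,14],[7,15],[14,16]} hit by 14.
Points: 5, 8, 11, 14 (4 total).

4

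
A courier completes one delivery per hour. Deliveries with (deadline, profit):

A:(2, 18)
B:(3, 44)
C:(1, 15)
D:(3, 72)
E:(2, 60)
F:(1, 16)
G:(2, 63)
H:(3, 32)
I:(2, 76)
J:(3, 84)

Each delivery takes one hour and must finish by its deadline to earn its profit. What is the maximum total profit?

Sort by profit descending; place each in the latest free slot ≤ its deadline.
By profit: J(d3,84), I(d2,76), D(d3,72), G(d2,63), E(d2,60), B(d3,44), H(d3,32), A(d2,18), F(d1,16), C(d1,15)
J→slot 3; I→slot 2; D→slot 1; G skipped; E skipped; B skipped; H skipped; A skipped; F skipped; C skipped.
Profit = 72 + 76 + 84 = 232

232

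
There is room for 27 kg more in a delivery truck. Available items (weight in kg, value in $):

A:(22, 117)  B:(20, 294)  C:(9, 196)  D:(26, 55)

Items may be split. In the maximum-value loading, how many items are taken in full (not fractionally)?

Greedy by value/weight ratio, highest first.
Order: C (196/9=21.78) > B (294/20=14.70) > A (117/22=5.32) > D (55/26=2.12)
Fill: take C (9 @ 196) → take 18/20 of B → 264.60; 27/27 used.
1 item(s) taken whole; one partial (take 18/20 of B).

1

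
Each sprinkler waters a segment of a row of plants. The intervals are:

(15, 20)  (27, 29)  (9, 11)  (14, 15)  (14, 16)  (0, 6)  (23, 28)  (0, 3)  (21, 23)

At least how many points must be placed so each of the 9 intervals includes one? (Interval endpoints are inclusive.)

5

Process intervals by earliest right end; each time one isn't hit yet, stab at its right endpoint.
By right end: [0,3]  [0,6]  [9,11]  [14,15]  [14,16]  [15,20]  [21,23]  [23,28]  [27,29]
[0,3] uncovered → point at 3; [9,11] uncovered → point at 11; [14,15] uncovered → point at 15; [21,23] uncovered → point at 23; [27,29] uncovered → point at 29.
Points: 3, 11, 15, 23, 29 (5 total).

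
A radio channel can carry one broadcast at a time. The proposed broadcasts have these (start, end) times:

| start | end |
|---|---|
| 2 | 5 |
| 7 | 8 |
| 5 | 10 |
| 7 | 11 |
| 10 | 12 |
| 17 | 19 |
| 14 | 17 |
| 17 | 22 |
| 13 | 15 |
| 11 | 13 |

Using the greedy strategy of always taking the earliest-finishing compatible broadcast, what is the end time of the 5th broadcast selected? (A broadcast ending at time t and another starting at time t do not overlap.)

19

Sort by end time and greedily take each interval whose start is ≥ the last chosen end.
Sorted by end: (2,5)  (7,8)  (5,10)  (7,11)  (10,12)  (11,13)  (13,15)  (14,17)  (17,19)  (17,22)
take (2,5); take (7,8); skip (7,11); take (10,12); take (13,15); take (17,19).
Selected: (2,5) (7,8) (10,12) (13,15) (17,19)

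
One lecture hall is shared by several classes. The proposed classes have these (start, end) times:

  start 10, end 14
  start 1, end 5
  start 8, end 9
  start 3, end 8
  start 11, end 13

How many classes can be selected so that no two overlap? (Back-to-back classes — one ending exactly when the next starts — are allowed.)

Order by finish time; keep every interval that doesn't clash with the previous kept one.
By end time: (1,5), (3,8), (8,9), (11,13), (10,14).
Pick (1,5); next start ≥ 5 → (8,9); next start ≥ 9 → (11,13).
Selected 3 classes.

3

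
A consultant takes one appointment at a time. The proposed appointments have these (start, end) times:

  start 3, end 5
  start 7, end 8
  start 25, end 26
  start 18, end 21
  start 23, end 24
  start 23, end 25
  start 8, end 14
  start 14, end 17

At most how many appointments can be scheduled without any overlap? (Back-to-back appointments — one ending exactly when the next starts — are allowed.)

Sorted by end: (3,5)  (7,8)  (8,14)  (14,17)  (18,21)  (23,24)  (23,25)  (25,26)
take (3,5); take (7,8); take (8,14); take (14,17); take (18,21); take (23,24); take (25,26).
Selected 7 appointments.

7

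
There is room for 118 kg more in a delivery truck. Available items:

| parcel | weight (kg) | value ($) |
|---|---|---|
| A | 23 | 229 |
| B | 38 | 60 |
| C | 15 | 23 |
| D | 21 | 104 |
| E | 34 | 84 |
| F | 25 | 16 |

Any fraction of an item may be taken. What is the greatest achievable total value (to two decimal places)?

480.07

Sort by value per unit weight and fill in that order.
Ratios (sorted): A 9.96, D 4.95, E 2.47, B 1.58, C 1.53, F 0.64
take A (23 @ 229); take D (21 @ 104); take E (34 @ 84); take B (38 @ 60); take 2/15 of C → 3.07. Capacity used 118/118.
Total value = 480.07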